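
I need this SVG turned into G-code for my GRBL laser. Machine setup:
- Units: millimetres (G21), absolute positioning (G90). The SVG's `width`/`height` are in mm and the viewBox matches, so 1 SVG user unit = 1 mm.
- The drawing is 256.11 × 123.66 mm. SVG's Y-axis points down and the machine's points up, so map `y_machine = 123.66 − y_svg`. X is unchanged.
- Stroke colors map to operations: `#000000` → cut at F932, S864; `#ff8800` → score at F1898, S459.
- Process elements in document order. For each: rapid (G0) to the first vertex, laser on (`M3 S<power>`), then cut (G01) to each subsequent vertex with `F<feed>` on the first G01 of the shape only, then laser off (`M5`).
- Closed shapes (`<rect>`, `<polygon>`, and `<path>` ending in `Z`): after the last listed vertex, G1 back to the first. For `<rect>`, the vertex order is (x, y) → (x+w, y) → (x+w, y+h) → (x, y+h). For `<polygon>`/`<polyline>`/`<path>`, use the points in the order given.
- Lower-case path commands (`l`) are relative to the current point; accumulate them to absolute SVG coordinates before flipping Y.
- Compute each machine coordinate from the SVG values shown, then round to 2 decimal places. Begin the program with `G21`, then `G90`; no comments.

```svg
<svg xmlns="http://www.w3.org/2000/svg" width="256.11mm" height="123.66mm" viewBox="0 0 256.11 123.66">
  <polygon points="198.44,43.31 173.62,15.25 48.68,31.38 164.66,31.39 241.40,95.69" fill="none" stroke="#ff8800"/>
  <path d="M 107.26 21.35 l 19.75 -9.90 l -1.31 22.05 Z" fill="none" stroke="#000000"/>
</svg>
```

Since the viewBox matches the mm dimensions, user units are millimetres directly. The only transform is the Y-flip y_m = 123.66 − y_svg.

Shape 1 is a closed polygon drawn with `<polygon>`. Its stroke #ff8800 means score at S459, F1898. After flipping Y the toolpath is (198.44,80.35) → (173.62,108.41) → (48.68,92.28) → (164.66,92.27) → (241.40,27.97) → (198.44,80.35), returning to the start.

Shape 2 is a regular polygon drawn with `<path>`. Its stroke #000000 means cut at S864, F932. After flipping Y the toolpath is (107.26,102.31) → (127.01,112.21) → (125.70,90.16) → (107.26,102.31), returning to the start.

G21
G90
G0 X198.44 Y80.35
M3 S459
G01 X173.62 Y108.41 F1898
G01 X48.68 Y92.28
G01 X164.66 Y92.27
G01 X241.40 Y27.97
G01 X198.44 Y80.35
M5
G0 X107.26 Y102.31
M3 S864
G01 X127.01 Y112.21 F932
G01 X125.70 Y90.16
G01 X107.26 Y102.31
M5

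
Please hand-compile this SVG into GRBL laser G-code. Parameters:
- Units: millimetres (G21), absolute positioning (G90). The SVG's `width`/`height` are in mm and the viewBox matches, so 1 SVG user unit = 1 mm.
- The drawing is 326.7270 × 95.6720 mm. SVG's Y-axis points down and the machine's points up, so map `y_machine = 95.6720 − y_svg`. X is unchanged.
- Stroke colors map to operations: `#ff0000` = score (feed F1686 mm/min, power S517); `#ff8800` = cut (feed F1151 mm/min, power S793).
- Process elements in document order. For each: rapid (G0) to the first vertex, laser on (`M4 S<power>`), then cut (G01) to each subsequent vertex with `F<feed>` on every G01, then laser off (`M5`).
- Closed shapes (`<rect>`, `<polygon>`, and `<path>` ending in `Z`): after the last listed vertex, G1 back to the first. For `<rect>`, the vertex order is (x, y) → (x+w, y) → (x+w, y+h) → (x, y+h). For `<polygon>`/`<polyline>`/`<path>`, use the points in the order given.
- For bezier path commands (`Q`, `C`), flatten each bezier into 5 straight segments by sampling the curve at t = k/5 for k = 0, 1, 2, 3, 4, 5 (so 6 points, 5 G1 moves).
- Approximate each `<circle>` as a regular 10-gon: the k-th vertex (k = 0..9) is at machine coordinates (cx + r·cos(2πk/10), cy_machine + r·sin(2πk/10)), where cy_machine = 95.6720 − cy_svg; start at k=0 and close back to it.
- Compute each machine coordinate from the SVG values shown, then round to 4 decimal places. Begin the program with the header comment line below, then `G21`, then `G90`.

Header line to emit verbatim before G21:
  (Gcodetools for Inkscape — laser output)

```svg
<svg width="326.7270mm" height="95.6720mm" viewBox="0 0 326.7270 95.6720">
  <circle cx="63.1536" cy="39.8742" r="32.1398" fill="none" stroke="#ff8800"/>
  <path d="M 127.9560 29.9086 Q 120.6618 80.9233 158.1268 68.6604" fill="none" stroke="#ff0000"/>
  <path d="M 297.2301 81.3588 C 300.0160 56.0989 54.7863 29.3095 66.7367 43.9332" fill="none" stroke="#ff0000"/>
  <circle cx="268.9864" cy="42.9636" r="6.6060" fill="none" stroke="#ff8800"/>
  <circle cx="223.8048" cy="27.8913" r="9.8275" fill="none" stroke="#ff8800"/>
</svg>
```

(Gcodetools for Inkscape — laser output)
G21
G90
G0 X95.2934 Y55.7978
M4 S793
G01 X89.1552 Y74.6891 F1151
G01 X73.0853 Y86.3646 F1151
G01 X53.2219 Y86.3646 F1151
G01 X37.1520 Y74.6891 F1151
G01 X31.0138 Y55.7978 F1151
G01 X37.1520 Y36.9065 F1151
G01 X53.2219 Y25.2310 F1151
G01 X73.0853 Y25.2310 F1151
G01 X89.1552 Y36.9065 F1151
G01 X95.2934 Y55.7978 F1151
M5
G0 X127.9560 Y65.7634
M4 S517
G01 X126.8287 Y47.8886 F1686
G01 X129.2821 Y35.0761 F1686
G01 X135.3163 Y27.3257 F1686
G01 X144.9312 Y24.6375 F1686
G01 X158.1268 Y27.0116 F1686
M5
G0 X297.2301 Y14.3132
M4 S517
G01 X273.1813 Y29.3091 F1686
G01 X213.8582 Y42.6109 F1686
G01 X143.5101 Y52.1573 F1686
G01 X86.3865 Y55.8870 F1686
G01 X66.7367 Y51.7388 F1686
M5
G0 X275.5924 Y52.7084
M4 S793
G01 X274.3308 Y56.5913 F1151
G01 X271.0278 Y58.9911 F1151
G01 X266.9450 Y58.9911 F1151
G01 X263.6420 Y56.5913 F1151
G01 X262.3804 Y52.7084 F1151
G01 X263.6420 Y48.8255 F1151
G01 X266.9450 Y46.4257 F1151
G01 X271.0278 Y46.4257 F1151
G01 X274.3308 Y48.8255 F1151
G01 X275.5924 Y52.7084 F1151
M5
G0 X233.6323 Y67.7807
M4 S793
G01 X231.7554 Y73.5572 F1151
G01 X226.8417 Y77.1272 F1151
G01 X220.7679 Y77.1272 F1151
G01 X215.8542 Y73.5572 F1151
G01 X213.9773 Y67.7807 F1151
G01 X215.8542 Y62.0042 F1151
G01 X220.7679 Y58.4342 F1151
G01 X226.8417 Y58.4342 F1151
G01 X231.7554 Y62.0042 F1151
G01 X233.6323 Y67.7807 F1151
M5

Since the viewBox matches the mm dimensions, user units are millimetres directly. The only transform is the Y-flip y_m = 95.6720 − y_svg.

Shape 1 is a circle drawn with `<circle>`. Its stroke #ff8800 means cut at S793, F1151. After flipping Y the toolpath is (95.2934,55.7978) → (89.1552,74.6891) → (73.0853,86.3646) → (53.2219,86.3646) → (37.1520,74.6891) → (31.0138,55.7978) → (37.1520,36.9065) → (53.2219,25.2310) → (73.0853,25.2310) → (89.1552,36.9065) → (95.2934,55.7978), returning to the start.

Shape 2 is a quadratic bezier drawn with `<path>`. Its stroke #ff0000 means score at S517, F1686. After flipping Y the toolpath is (127.9560,65.7634) → (126.8287,47.8886) → (129.2821,35.0761) → (135.3163,27.3257) → (144.9312,24.6375) → (158.1268,27.0116).

Shape 3 is a cubic bezier drawn with `<path>`. Its stroke #ff0000 means score at S517, F1686. After flipping Y the toolpath is (297.2301,14.3132) → (273.1813,29.3091) → (213.8582,42.6109) → (143.5101,52.1573) → (86.3865,55.8870) → (66.7367,51.7388).

Shape 4 is a circle drawn with `<circle>`. Its stroke #ff8800 means cut at S793, F1151. After flipping Y the toolpath is (275.5924,52.7084) → (274.3308,56.5913) → (271.0278,58.9911) → (266.9450,58.9911) → (263.6420,56.5913) → (262.3804,52.7084) → (263.6420,48.8255) → (266.9450,46.4257) → (271.0278,46.4257) → (274.3308,48.8255) → (275.5924,52.7084), returning to the start.

Shape 5 is a circle drawn with `<circle>`. Its stroke #ff8800 means cut at S793, F1151. After flipping Y the toolpath is (233.6323,67.7807) → (231.7554,73.5572) → (226.8417,77.1272) → (220.7679,77.1272) → (215.8542,73.5572) → (213.9773,67.7807) → (215.8542,62.0042) → (220.7679,58.4342) → (226.8417,58.4342) → (231.7554,62.0042) → (233.6323,67.7807), returning to the start.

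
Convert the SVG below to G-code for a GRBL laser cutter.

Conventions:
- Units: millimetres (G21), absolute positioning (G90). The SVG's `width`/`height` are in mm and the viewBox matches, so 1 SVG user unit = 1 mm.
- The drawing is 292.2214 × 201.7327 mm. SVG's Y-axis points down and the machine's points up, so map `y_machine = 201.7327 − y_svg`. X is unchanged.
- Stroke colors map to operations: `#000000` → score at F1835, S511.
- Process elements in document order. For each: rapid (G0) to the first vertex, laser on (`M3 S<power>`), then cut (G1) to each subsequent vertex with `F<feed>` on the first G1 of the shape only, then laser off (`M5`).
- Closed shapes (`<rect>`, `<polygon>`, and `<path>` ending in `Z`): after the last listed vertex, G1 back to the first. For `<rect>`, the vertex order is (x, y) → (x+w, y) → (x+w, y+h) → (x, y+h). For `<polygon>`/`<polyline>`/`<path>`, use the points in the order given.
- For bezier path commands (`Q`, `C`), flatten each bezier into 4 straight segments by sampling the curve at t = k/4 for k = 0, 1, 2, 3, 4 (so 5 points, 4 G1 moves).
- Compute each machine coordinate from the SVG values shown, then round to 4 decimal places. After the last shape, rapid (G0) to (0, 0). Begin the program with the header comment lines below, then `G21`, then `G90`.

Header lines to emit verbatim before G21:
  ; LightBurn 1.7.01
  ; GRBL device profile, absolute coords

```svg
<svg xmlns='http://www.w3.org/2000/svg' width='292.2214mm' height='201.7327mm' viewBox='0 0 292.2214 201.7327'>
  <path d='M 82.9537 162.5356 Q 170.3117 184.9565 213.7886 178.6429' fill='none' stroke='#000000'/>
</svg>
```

Since the viewBox matches the mm dimensions, user units are millimetres directly. The only transform is the Y-flip y_m = 201.7327 − y_svg.

Shape 1 is a quadratic bezier drawn with `<path>`. Its stroke #000000 means score at S511, F1835. After flipping Y the toolpath is (82.9537,39.1971) → (123.8901,29.7826) → (159.3414,23.9598) → (189.3076,21.7289) → (213.7886,23.0898).

; LightBurn 1.7.01
; GRBL device profile, absolute coords
G21
G90
G0 X82.9537 Y39.1971
M3 S511
G1 X123.8901 Y29.7826 F1835
G1 X159.3414 Y23.9598
G1 X189.3076 Y21.7289
G1 X213.7886 Y23.0898
M5
G0 X0.0000 Y0.0000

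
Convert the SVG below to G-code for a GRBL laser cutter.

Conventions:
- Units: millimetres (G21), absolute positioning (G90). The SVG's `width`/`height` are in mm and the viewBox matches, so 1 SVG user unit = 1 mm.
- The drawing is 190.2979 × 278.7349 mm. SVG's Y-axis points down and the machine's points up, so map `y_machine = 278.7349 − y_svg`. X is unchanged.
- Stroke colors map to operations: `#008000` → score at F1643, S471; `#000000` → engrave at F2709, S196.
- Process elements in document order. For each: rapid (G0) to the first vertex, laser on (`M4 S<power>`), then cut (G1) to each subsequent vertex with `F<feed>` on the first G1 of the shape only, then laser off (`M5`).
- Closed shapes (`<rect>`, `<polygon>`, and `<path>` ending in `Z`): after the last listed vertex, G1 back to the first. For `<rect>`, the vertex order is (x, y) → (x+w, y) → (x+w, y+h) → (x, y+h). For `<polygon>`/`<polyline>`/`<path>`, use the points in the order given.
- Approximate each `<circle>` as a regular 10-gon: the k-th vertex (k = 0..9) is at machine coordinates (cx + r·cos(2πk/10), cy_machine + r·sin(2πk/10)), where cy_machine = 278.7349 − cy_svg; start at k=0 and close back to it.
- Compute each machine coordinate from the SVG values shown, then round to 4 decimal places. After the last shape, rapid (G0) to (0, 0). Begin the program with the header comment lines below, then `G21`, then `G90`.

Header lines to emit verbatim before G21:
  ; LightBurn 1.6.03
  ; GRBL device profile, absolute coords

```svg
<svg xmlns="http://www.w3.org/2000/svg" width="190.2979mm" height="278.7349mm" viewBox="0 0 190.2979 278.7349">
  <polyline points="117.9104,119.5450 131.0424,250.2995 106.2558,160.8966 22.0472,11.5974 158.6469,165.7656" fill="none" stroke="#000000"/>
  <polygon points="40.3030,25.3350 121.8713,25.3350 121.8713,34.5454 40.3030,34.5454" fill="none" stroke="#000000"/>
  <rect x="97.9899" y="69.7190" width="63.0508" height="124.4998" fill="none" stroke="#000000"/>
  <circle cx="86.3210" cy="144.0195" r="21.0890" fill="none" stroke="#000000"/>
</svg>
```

; LightBurn 1.6.03
; GRBL device profile, absolute coords
G21
G90
G0 X117.9104 Y159.1899
M4 S196
G1 X131.0424 Y28.4354 F2709
G1 X106.2558 Y117.8383
G1 X22.0472 Y267.1375
G1 X158.6469 Y112.9693
M5
G0 X40.3030 Y253.3999
M4 S196
G1 X121.8713 Y253.3999 F2709
G1 X121.8713 Y244.1895
G1 X40.3030 Y244.1895
G1 X40.3030 Y253.3999
M5
G0 X97.9899 Y209.0159
M4 S196
G1 X161.0407 Y209.0159 F2709
G1 X161.0407 Y84.5161
G1 X97.9899 Y84.5161
G1 X97.9899 Y209.0159
M5
G0 X107.4100 Y134.7154
M4 S196
G1 X103.3824 Y147.1112 F2709
G1 X92.8379 Y154.7722
G1 X79.8041 Y154.7722
G1 X69.2596 Y147.1112
G1 X65.2320 Y134.7154
G1 X69.2596 Y122.3196
G1 X79.8041 Y114.6586
G1 X92.8379 Y114.6586
G1 X103.3824 Y122.3196
G1 X107.4100 Y134.7154
M5
G0 X0.0000 Y0.0000

viewBox `0 0 190.2979 278.7349` with mm width/height → 1 unit = 1 mm. Flip: y_m = 278.7349 − y_svg.

**Shape 1** — `<polyline>` open polyline, stroke `#000000` → engrave (S196, F2709). Machine vertices: (117.9104,159.1899) → (131.0424,28.4354) → (106.2558,117.8383) → (22.0472,267.1375) → (158.6469,112.9693). Open path.

**Shape 2** — `<polygon>` rectangle, stroke `#000000` → engrave (S196, F2709). Machine vertices: (40.3030,253.3999) → (121.8713,253.3999) → (121.8713,244.1895) → (40.3030,244.1895) → (40.3030,253.3999). Closed: final G1 returns to the first vertex.

**Shape 3** — `<rect>` rectangle, stroke `#000000` → engrave (S196, F2709). Machine vertices: (97.9899,209.0159) → (161.0407,209.0159) → (161.0407,84.5161) → (97.9899,84.5161) → (97.9899,209.0159). Closed: final G1 returns to the first vertex.

**Shape 4** — `<circle>` circle, stroke `#000000` → engrave (S196, F2709). Machine vertices: (107.4100,134.7154) → (103.3824,147.1112) → (92.8379,154.7722) → (79.8041,154.7722) → (69.2596,147.1112) → (65.2320,134.7154) → (69.2596,122.3196) → (79.8041,114.6586) → (92.8379,114.6586) → (103.3824,122.3196) → (107.4100,134.7154). Closed: final G1 returns to the first vertex.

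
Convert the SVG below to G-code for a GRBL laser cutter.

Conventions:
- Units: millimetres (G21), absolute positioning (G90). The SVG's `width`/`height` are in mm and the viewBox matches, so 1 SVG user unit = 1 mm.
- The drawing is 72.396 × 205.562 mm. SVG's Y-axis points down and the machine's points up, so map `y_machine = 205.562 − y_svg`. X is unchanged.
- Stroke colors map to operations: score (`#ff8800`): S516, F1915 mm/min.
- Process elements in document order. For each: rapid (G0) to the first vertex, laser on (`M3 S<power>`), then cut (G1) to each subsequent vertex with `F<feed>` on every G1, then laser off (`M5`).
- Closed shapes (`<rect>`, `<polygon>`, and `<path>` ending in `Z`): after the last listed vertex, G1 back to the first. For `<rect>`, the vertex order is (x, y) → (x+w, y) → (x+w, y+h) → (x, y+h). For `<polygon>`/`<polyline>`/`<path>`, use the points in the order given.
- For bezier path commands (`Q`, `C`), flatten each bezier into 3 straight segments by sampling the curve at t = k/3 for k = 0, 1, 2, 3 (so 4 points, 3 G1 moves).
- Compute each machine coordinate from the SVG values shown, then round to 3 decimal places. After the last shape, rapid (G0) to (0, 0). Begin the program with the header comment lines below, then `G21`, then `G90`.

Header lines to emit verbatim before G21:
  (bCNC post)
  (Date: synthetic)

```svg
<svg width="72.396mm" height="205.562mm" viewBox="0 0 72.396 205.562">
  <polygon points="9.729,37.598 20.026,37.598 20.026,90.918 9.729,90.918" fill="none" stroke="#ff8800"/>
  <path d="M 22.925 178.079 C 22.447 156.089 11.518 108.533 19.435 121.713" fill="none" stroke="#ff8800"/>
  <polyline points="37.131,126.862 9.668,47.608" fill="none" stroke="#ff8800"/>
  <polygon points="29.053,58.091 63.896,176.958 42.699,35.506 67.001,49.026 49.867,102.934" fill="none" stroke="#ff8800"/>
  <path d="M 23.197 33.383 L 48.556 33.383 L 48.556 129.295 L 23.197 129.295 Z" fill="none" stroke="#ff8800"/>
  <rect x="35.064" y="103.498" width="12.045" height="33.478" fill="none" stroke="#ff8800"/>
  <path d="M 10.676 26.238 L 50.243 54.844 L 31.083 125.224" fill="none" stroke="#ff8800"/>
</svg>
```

(bCNC post)
(Date: synthetic)
G21
G90
G0 X9.729 Y167.964
M3 S516
G1 X20.026 Y167.964 F1915
G1 X20.026 Y114.644 F1915
G1 X9.729 Y114.644 F1915
G1 X9.729 Y167.964 F1915
M5
G0 X22.925 Y27.483
M3 S516
G1 X20.048 Y54.799 F1915
G1 X16.715 Y79.980 F1915
G1 X19.435 Y83.849 F1915
M5
G0 X37.131 Y78.700
M3 S516
G1 X9.668 Y157.954 F1915
M5
G0 X29.053 Y147.471
M3 S516
G1 X63.896 Y28.604 F1915
G1 X42.699 Y170.056 F1915
G1 X67.001 Y156.536 F1915
G1 X49.867 Y102.628 F1915
G1 X29.053 Y147.471 F1915
M5
G0 X23.197 Y172.179
M3 S516
G1 X48.556 Y172.179 F1915
G1 X48.556 Y76.267 F1915
G1 X23.197 Y76.267 F1915
G1 X23.197 Y172.179 F1915
M5
G0 X35.064 Y102.064
M3 S516
G1 X47.109 Y102.064 F1915
G1 X47.109 Y68.586 F1915
G1 X35.064 Y68.586 F1915
G1 X35.064 Y102.064 F1915
M5
G0 X10.676 Y179.324
M3 S516
G1 X50.243 Y150.718 F1915
G1 X31.083 Y80.338 F1915
M5
G0 X0.000 Y0.000

1 u = 1 mm; y_m = 205.562 − y.

[1] `<polygon>` rectangle, #ff8800→score S516 F1915: (9.729,167.964) → (20.026,167.964) → (20.026,114.644) → (9.729,114.644) → (9.729,167.964) (closed)

[2] `<path>` cubic bezier, #ff8800→score S516 F1915: (22.925,27.483) → (20.048,54.799) → (16.715,79.980) → (19.435,83.849)

[3] `<polyline>` line segment, #ff8800→score S516 F1915: (37.131,78.700) → (9.668,157.954)

[4] `<polygon>` closed polygon, #ff8800→score S516 F1915: (29.053,147.471) → (63.896,28.604) → (42.699,170.056) → (67.001,156.536) → (49.867,102.628) → (29.053,147.471) (closed)

[5] `<path>` rectangle, #ff8800→score S516 F1915: (23.197,172.179) → (48.556,172.179) → (48.556,76.267) → (23.197,76.267) → (23.197,172.179) (closed)

[6] `<rect>` rectangle, #ff8800→score S516 F1915: (35.064,102.064) → (47.109,102.064) → (47.109,68.586) → (35.064,68.586) → (35.064,102.064) (closed)

[7] `<path>` open polyline, #ff8800→score S516 F1915: (10.676,179.324) → (50.243,150.718) → (31.083,80.338)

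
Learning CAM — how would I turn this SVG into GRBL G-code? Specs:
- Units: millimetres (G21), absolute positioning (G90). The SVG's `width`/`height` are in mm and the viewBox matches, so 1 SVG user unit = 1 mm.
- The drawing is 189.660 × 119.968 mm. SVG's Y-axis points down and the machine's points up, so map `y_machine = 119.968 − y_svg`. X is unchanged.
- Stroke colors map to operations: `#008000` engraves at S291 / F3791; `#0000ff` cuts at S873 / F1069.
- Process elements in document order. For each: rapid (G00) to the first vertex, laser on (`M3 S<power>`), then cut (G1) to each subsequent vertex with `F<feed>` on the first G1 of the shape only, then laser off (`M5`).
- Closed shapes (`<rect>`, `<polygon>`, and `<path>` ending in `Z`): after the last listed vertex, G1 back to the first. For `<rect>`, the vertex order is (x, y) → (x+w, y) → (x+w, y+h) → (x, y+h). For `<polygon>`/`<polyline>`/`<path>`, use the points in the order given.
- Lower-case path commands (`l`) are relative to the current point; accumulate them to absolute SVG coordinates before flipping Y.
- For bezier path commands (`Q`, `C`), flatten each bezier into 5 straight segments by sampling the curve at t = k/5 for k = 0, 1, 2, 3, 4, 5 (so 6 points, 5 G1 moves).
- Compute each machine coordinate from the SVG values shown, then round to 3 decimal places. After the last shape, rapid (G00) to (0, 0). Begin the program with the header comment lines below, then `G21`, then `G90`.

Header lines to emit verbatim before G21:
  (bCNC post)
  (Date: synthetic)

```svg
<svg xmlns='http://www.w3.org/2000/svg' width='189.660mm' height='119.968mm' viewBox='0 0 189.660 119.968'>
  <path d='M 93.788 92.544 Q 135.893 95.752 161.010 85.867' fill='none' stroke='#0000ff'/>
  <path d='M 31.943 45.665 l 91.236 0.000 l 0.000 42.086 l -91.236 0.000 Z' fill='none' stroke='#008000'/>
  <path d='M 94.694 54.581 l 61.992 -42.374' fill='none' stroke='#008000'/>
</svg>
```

(bCNC post)
(Date: synthetic)
G21
G90
G00 X93.788 Y27.424
M3 S873
G1 X109.950 Y26.665 F1069
G1 X124.754 Y26.952
G1 X138.198 Y28.288
G1 X150.284 Y30.671
G1 X161.010 Y34.101
M5
G00 X31.943 Y74.303
M3 S291
G1 X123.179 Y74.303 F3791
G1 X123.179 Y32.217
G1 X31.943 Y32.217
G1 X31.943 Y74.303
M5
G00 X94.694 Y65.387
M3 S291
G1 X156.686 Y107.761 F3791
M5
G00 X0.000 Y0.000

Since the viewBox matches the mm dimensions, user units are millimetres directly. The only transform is the Y-flip y_m = 119.968 − y_svg.

Shape 1 is a quadratic bezier drawn with `<path>`. Its stroke #0000ff means cut at S873, F1069. After flipping Y the toolpath is (93.788,27.424) → (109.950,26.665) → (124.754,26.952) → (138.198,28.288) → (150.284,30.671) → (161.010,34.101).

Shape 2 is a rectangle drawn with `<path>`. Its stroke #008000 means engrave at S291, F3791. After flipping Y the toolpath is (31.943,74.303) → (123.179,74.303) → (123.179,32.217) → (31.943,32.217) → (31.943,74.303), returning to the start.

Shape 3 is a line segment drawn with `<path>`. Its stroke #008000 means engrave at S291, F3791. After flipping Y the toolpath is (94.694,65.387) → (156.686,107.761).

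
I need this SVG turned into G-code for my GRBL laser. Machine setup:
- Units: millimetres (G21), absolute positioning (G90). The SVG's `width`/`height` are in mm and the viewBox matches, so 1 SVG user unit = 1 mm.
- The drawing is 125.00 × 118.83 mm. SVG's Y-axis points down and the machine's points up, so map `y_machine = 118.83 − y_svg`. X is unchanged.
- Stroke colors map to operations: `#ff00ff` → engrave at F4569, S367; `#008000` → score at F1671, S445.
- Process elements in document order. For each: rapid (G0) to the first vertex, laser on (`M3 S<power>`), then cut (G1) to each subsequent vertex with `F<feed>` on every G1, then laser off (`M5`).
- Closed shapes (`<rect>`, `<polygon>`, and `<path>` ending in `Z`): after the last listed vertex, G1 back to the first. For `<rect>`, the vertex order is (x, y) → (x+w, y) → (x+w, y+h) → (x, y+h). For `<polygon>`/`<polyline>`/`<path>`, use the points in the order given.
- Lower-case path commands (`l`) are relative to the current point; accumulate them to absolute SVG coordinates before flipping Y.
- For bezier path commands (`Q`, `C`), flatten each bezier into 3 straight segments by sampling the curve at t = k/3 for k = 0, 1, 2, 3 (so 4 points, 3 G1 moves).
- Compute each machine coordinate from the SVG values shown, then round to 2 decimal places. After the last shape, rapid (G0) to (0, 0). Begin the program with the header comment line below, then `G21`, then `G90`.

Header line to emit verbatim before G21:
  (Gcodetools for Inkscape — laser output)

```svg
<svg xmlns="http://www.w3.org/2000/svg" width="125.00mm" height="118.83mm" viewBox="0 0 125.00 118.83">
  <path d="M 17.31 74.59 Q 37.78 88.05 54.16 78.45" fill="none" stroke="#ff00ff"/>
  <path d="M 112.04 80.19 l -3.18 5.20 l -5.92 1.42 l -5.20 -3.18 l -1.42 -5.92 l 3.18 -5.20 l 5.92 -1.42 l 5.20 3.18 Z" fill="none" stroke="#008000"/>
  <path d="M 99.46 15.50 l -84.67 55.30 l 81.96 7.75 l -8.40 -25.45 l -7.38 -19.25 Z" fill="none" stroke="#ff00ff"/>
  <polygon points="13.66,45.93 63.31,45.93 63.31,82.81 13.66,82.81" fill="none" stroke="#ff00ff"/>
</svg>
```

(Gcodetools for Inkscape — laser output)
G21
G90
G0 X17.31 Y44.24
M3 S367
G1 X30.50 Y37.83 F4569
G1 X42.79 Y36.54 F4569
G1 X54.16 Y40.38 F4569
M5
G0 X112.04 Y38.64
M3 S445
G1 X108.86 Y33.44 F1671
G1 X102.94 Y32.02 F1671
G1 X97.74 Y35.20 F1671
G1 X96.32 Y41.12 F1671
G1 X99.50 Y46.32 F1671
G1 X105.42 Y47.74 F1671
G1 X110.62 Y44.56 F1671
G1 X112.04 Y38.64 F1671
M5
G0 X99.46 Y103.33
M3 S367
G1 X14.79 Y48.03 F4569
G1 X96.75 Y40.28 F4569
G1 X88.35 Y65.73 F4569
G1 X80.97 Y84.98 F4569
G1 X99.46 Y103.33 F4569
M5
G0 X13.66 Y72.90
M3 S367
G1 X63.31 Y72.90 F4569
G1 X63.31 Y36.02 F4569
G1 X13.66 Y36.02 F4569
G1 X13.66 Y72.90 F4569
M5
G0 X0.00 Y0.00

1 u = 1 mm; y_m = 118.83 − y.

[1] `<path>` quadratic bezier, #ff00ff→engrave S367 F4569: (17.31,44.24) → (30.50,37.83) → (42.79,36.54) → (54.16,40.38)

[2] `<path>` regular polygon, #008000→score S445 F1671: (112.04,38.64) → (108.86,33.44) → (102.94,32.02) → (97.74,35.20) → (96.32,41.12) → (99.50,46.32) → (105.42,47.74) → (110.62,44.56) → (112.04,38.64) (closed)

[3] `<path>` closed polygon, #ff00ff→engrave S367 F4569: (99.46,103.33) → (14.79,48.03) → (96.75,40.28) → (88.35,65.73) → (80.97,84.98) → (99.46,103.33) (closed)

[4] `<polygon>` rectangle, #ff00ff→engrave S367 F4569: (13.66,72.90) → (63.31,72.90) → (63.31,36.02) → (13.66,36.02) → (13.66,72.90) (closed)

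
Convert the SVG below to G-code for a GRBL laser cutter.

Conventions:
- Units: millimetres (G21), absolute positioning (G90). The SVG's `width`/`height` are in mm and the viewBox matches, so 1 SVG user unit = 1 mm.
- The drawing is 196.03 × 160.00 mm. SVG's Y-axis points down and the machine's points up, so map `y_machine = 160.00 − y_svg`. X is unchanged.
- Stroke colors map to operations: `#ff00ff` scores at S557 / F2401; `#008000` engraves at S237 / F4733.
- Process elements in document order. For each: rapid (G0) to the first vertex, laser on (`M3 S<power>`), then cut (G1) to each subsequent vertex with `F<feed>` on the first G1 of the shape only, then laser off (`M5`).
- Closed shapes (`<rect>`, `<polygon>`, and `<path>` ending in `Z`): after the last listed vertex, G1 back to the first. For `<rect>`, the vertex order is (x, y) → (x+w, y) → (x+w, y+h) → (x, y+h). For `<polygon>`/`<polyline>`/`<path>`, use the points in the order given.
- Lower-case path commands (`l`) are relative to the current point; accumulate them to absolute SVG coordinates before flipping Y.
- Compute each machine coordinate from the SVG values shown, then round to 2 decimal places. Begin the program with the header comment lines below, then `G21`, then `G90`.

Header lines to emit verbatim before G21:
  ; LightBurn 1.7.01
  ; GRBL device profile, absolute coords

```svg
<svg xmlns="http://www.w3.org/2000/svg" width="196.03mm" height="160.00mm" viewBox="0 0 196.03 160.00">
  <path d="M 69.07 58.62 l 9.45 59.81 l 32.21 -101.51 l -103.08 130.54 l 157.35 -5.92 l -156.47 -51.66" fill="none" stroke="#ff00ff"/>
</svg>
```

; LightBurn 1.7.01
; GRBL device profile, absolute coords
G21
G90
G0 X69.07 Y101.38
M3 S557
G1 X78.52 Y41.57 F2401
G1 X110.73 Y143.08
G1 X7.65 Y12.54
G1 X165.00 Y18.46
G1 X8.53 Y70.12
M5

viewBox `0 0 196.03 160.00` with mm width/height → 1 unit = 1 mm. Flip: y_m = 160.00 − y_svg.

**Shape 1** — `<path>` open polyline, stroke `#ff00ff` → score (S557, F2401). Machine vertices: (69.07,101.38) → (78.52,41.57) → (110.73,143.08) → (7.65,12.54) → (165.00,18.46) → (8.53,70.12). Open path.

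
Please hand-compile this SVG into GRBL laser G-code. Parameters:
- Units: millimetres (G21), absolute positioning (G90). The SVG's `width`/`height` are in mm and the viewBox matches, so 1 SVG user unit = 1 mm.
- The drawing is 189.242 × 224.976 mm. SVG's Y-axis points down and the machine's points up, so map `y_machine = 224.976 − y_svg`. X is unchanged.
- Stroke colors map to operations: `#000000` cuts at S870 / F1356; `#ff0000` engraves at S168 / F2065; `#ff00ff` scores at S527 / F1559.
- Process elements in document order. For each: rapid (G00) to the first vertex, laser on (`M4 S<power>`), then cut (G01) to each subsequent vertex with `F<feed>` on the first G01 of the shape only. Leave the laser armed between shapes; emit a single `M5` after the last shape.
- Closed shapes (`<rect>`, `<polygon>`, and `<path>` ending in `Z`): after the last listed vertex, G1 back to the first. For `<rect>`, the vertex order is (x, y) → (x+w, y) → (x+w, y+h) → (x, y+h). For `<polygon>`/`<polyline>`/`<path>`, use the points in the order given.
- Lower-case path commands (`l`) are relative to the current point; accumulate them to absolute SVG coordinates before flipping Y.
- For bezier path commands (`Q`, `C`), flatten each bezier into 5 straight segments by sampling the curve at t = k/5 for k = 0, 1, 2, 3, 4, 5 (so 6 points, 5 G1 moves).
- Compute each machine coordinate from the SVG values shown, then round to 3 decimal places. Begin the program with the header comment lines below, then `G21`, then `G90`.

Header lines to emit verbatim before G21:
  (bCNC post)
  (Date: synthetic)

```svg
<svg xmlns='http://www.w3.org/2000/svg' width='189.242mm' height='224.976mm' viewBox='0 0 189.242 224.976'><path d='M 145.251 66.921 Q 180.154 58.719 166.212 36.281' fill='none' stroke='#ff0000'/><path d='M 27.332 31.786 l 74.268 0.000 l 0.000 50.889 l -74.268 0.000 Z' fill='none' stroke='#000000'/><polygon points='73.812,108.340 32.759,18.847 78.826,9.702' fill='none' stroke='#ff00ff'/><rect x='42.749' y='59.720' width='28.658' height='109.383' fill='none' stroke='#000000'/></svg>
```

1 u = 1 mm; y_m = 224.976 − y.

[1] `<path>` quadratic bezier, #ff0000→engrave S168 F2065: (145.251,158.055) → (157.258,161.905) → (165.358,166.894) → (169.550,173.022) → (169.835,180.289) → (166.212,188.695)

[2] `<path>` rectangle, #000000→cut S870 F1356: (27.332,193.190) → (101.600,193.190) → (101.600,142.301) → (27.332,142.301) → (27.332,193.190) (closed)

[3] `<polygon>` closed polygon, #ff00ff→score S527 F1559: (73.812,116.636) → (32.759,206.129) → (78.826,215.274) → (73.812,116.636) (closed)

[4] `<rect>` rectangle, #000000→cut S870 F1356: (42.749,165.256) → (71.407,165.256) → (71.407,55.873) → (42.749,55.873) → (42.749,165.256) (closed)

(bCNC post)
(Date: synthetic)
G21
G90
G00 X145.251 Y158.055
M4 S168
G01 X157.258 Y161.905 F2065
G01 X165.358 Y166.894
G01 X169.550 Y173.022
G01 X169.835 Y180.289
G01 X166.212 Y188.695
G00 X27.332 Y193.190
M4 S870
G01 X101.600 Y193.190 F1356
G01 X101.600 Y142.301
G01 X27.332 Y142.301
G01 X27.332 Y193.190
G00 X73.812 Y116.636
M4 S527
G01 X32.759 Y206.129 F1559
G01 X78.826 Y215.274
G01 X73.812 Y116.636
G00 X42.749 Y165.256
M4 S870
G01 X71.407 Y165.256 F1356
G01 X71.407 Y55.873
G01 X42.749 Y55.873
G01 X42.749 Y165.256
M5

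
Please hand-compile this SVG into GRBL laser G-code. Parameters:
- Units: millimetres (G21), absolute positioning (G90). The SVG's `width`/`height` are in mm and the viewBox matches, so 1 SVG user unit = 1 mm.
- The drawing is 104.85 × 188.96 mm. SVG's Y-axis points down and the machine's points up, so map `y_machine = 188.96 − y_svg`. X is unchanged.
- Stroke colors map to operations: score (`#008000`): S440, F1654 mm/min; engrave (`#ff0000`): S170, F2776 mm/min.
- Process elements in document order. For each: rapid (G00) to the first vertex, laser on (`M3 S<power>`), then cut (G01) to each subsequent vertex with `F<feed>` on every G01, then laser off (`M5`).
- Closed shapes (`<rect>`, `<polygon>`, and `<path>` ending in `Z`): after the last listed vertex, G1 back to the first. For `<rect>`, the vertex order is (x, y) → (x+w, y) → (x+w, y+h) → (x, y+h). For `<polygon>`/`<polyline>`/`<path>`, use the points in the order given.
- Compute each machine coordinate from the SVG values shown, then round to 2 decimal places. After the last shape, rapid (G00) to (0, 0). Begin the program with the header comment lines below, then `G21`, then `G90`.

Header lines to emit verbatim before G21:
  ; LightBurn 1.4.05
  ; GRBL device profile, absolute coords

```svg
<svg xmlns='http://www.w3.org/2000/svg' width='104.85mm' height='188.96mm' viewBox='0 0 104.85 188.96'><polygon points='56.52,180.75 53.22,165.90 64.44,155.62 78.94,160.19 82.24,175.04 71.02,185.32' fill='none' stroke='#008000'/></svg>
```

; LightBurn 1.4.05
; GRBL device profile, absolute coords
G21
G90
G00 X56.52 Y8.21
M3 S440
G01 X53.22 Y23.06 F1654
G01 X64.44 Y33.34 F1654
G01 X78.94 Y28.77 F1654
G01 X82.24 Y13.92 F1654
G01 X71.02 Y3.64 F1654
G01 X56.52 Y8.21 F1654
M5
G00 X0.00 Y0.00

viewBox `0 0 104.85 188.96` with mm width/height → 1 unit = 1 mm. Flip: y_m = 188.96 − y_svg.

**Shape 1** — `<polygon>` regular polygon, stroke `#008000` → score (S440, F1654). Machine vertices: (56.52,8.21) → (53.22,23.06) → (64.44,33.34) → (78.94,28.77) → (82.24,13.92) → (71.02,3.64) → (56.52,8.21). Closed: final G1 returns to the first vertex.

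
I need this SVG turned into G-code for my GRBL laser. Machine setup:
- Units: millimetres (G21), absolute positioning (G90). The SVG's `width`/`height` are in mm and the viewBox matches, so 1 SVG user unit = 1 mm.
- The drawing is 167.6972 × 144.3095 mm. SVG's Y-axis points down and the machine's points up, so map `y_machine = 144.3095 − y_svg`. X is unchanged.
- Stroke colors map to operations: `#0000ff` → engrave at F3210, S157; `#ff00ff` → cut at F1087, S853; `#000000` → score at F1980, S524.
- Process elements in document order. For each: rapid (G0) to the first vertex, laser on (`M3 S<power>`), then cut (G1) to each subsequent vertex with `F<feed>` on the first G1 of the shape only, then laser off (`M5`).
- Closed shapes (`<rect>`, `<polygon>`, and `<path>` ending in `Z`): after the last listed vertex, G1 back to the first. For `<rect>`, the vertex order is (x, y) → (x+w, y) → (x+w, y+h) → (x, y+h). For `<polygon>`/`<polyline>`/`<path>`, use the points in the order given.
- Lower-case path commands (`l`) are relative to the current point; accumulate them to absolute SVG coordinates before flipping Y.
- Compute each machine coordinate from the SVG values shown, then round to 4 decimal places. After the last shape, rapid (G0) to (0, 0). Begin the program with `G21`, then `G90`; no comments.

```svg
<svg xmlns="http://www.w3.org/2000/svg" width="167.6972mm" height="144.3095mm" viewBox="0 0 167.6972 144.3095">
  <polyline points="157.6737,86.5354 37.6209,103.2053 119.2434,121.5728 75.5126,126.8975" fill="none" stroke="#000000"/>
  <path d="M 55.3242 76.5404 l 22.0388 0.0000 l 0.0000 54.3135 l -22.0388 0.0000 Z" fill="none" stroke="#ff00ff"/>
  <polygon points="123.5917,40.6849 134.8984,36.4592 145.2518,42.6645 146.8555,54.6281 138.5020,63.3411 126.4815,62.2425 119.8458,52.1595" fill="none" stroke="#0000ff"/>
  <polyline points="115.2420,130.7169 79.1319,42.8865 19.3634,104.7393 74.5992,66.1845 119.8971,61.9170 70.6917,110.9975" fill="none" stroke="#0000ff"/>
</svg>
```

G21
G90
G0 X157.6737 Y57.7741
M3 S524
G1 X37.6209 Y41.1042 F1980
G1 X119.2434 Y22.7367
G1 X75.5126 Y17.4120
M5
G0 X55.3242 Y67.7691
M3 S853
G1 X77.3630 Y67.7691 F1087
G1 X77.3630 Y13.4556
G1 X55.3242 Y13.4556
G1 X55.3242 Y67.7691
M5
G0 X123.5917 Y103.6246
M3 S157
G1 X134.8984 Y107.8503 F3210
G1 X145.2518 Y101.6450
G1 X146.8555 Y89.6814
G1 X138.5020 Y80.9684
G1 X126.4815 Y82.0670
G1 X119.8458 Y92.1500
G1 X123.5917 Y103.6246
M5
G0 X115.2420 Y13.5926
M3 S157
G1 X79.1319 Y101.4230 F3210
G1 X19.3634 Y39.5702
G1 X74.5992 Y78.1250
G1 X119.8971 Y82.3925
G1 X70.6917 Y33.3120
M5
G0 X0.0000 Y0.0000

1 u = 1 mm; y_m = 144.3095 − y.

[1] `<polyline>` open polyline, #000000→score S524 F1980: (157.6737,57.7741) → (37.6209,41.1042) → (119.2434,22.7367) → (75.5126,17.4120)

[2] `<path>` rectangle, #ff00ff→cut S853 F1087: (55.3242,67.7691) → (77.3630,67.7691) → (77.3630,13.4556) → (55.3242,13.4556) → (55.3242,67.7691) (closed)

[3] `<polygon>` regular polygon, #0000ff→engrave S157 F3210: (123.5917,103.6246) → (134.8984,107.8503) → (145.2518,101.6450) → (146.8555,89.6814) → (138.5020,80.9684) → (126.4815,82.0670) → (119.8458,92.1500) → (123.5917,103.6246) (closed)

[4] `<polyline>` open polyline, #0000ff→engrave S157 F3210: (115.2420,13.5926) → (79.1319,101.4230) → (19.3634,39.5702) → (74.5992,78.1250) → (119.8971,82.3925) → (70.6917,33.3120)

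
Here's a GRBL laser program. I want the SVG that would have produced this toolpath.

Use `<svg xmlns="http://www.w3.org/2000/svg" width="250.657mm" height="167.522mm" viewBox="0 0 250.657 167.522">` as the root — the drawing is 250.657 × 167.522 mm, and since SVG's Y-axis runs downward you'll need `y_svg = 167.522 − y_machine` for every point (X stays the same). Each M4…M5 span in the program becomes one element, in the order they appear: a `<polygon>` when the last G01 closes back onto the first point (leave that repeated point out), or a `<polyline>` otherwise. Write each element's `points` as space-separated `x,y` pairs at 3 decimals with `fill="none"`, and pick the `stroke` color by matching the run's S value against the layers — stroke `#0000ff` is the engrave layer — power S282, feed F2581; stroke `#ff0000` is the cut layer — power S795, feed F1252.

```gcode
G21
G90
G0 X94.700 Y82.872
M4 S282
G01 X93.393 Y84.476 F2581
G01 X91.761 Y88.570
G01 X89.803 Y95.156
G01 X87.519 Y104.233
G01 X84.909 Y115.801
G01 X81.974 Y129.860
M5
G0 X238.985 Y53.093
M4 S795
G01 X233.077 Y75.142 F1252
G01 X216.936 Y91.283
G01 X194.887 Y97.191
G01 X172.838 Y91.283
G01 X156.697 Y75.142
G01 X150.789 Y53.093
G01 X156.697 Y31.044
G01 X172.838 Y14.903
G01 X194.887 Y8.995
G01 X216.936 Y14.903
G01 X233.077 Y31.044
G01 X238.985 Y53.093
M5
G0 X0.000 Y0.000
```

y_svg = 167.522 − y_m.

[1] S282→`#0000ff` (engrave); open run; points: 94.700,84.650 93.393,83.046 91.761,78.952 89.803,72.366 87.519,63.289 84.909,51.721 81.974,37.662

[2] S795→`#ff0000` (cut); closed run; points: 238.985,114.429 233.077,92.380 216.936,76.239 194.887,70.331 172.838,76.239 156.697,92.380 150.789,114.429 156.697,136.478 172.838,152.619 194.887,158.527 216.936,152.619 233.077,136.478

<svg xmlns="http://www.w3.org/2000/svg" width="250.657mm" height="167.522mm" viewBox="0 0 250.657 167.522">
  <polyline points="94.700,84.650 93.393,83.046 91.761,78.952 89.803,72.366 87.519,63.289 84.909,51.721 81.974,37.662" fill="none" stroke="#0000ff"/>
  <polygon points="238.985,114.429 233.077,92.380 216.936,76.239 194.887,70.331 172.838,76.239 156.697,92.380 150.789,114.429 156.697,136.478 172.838,152.619 194.887,158.527 216.936,152.619 233.077,136.478" fill="none" stroke="#ff0000"/>
</svg>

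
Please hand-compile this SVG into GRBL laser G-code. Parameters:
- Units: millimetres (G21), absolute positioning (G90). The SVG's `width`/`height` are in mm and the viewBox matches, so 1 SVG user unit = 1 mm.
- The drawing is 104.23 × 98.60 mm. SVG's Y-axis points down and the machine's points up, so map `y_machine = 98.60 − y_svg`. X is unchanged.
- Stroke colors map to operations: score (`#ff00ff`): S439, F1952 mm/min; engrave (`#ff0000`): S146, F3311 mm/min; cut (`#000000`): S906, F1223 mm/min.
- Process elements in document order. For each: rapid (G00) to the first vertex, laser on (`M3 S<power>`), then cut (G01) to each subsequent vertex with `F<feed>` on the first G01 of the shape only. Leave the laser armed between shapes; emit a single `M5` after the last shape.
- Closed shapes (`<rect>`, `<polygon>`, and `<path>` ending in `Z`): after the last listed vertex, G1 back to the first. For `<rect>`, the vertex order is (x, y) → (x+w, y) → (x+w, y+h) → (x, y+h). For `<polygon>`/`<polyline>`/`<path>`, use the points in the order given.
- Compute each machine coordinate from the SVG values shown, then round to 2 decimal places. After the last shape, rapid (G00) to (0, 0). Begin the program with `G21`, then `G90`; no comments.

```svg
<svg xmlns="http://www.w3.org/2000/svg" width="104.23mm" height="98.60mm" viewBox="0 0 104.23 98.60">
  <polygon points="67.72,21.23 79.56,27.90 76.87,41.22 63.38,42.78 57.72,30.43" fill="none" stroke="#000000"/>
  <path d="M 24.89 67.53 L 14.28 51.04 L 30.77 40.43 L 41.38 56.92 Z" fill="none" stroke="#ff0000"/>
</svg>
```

1 u = 1 mm; y_m = 98.60 − y.

[1] `<polygon>` regular polygon, #000000→cut S906 F1223: (67.72,77.37) → (79.56,70.70) → (76.87,57.38) → (63.38,55.82) → (57.72,68.17) → (67.72,77.37) (closed)

[2] `<path>` regular polygon, #ff0000→engrave S146 F3311: (24.89,31.07) → (14.28,47.56) → (30.77,58.17) → (41.38,41.68) → (24.89,31.07) (closed)

G21
G90
G00 X67.72 Y77.37
M3 S906
G01 X79.56 Y70.70 F1223
G01 X76.87 Y57.38
G01 X63.38 Y55.82
G01 X57.72 Y68.17
G01 X67.72 Y77.37
G00 X24.89 Y31.07
M3 S146
G01 X14.28 Y47.56 F3311
G01 X30.77 Y58.17
G01 X41.38 Y41.68
G01 X24.89 Y31.07
M5
G00 X0.00 Y0.00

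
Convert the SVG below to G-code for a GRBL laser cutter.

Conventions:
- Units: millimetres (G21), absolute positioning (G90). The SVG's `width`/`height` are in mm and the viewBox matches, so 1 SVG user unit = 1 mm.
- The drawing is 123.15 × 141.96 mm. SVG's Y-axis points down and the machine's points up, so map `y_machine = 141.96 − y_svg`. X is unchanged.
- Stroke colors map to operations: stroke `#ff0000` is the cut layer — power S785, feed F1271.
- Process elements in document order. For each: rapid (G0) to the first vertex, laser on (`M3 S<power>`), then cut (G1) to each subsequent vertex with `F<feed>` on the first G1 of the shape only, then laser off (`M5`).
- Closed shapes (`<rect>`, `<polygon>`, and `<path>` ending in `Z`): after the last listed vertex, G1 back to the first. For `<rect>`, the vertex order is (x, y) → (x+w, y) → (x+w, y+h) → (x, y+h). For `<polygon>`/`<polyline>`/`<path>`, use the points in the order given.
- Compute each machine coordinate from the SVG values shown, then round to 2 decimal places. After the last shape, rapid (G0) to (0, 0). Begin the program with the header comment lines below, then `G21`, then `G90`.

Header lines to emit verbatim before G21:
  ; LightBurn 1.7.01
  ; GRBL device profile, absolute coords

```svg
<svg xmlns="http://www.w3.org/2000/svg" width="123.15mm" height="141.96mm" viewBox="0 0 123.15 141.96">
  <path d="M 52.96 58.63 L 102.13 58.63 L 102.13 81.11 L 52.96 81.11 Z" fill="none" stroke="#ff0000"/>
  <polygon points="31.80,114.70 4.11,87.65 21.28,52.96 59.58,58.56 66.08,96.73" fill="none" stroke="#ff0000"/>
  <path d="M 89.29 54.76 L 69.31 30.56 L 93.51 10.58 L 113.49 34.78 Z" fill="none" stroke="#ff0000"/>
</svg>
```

; LightBurn 1.7.01
; GRBL device profile, absolute coords
G21
G90
G0 X52.96 Y83.33
M3 S785
G1 X102.13 Y83.33 F1271
G1 X102.13 Y60.85
G1 X52.96 Y60.85
G1 X52.96 Y83.33
M5
G0 X31.80 Y27.26
M3 S785
G1 X4.11 Y54.31 F1271
G1 X21.28 Y89.00
G1 X59.58 Y83.40
G1 X66.08 Y45.23
G1 X31.80 Y27.26
M5
G0 X89.29 Y87.20
M3 S785
G1 X69.31 Y111.40 F1271
G1 X93.51 Y131.38
G1 X113.49 Y107.18
G1 X89.29 Y87.20
M5
G0 X0.00 Y0.00

1 u = 1 mm; y_m = 141.96 − y.

[1] `<path>` rectangle, #ff0000→cut S785 F1271: (52.96,83.33) → (102.13,83.33) → (102.13,60.85) → (52.96,60.85) → (52.96,83.33) (closed)

[2] `<polygon>` regular polygon, #ff0000→cut S785 F1271: (31.80,27.26) → (4.11,54.31) → (21.28,89.00) → (59.58,83.40) → (66.08,45.23) → (31.80,27.26) (closed)

[3] `<path>` regular polygon, #ff0000→cut S785 F1271: (89.29,87.20) → (69.31,111.40) → (93.51,131.38) → (113.49,107.18) → (89.29,87.20) (closed)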